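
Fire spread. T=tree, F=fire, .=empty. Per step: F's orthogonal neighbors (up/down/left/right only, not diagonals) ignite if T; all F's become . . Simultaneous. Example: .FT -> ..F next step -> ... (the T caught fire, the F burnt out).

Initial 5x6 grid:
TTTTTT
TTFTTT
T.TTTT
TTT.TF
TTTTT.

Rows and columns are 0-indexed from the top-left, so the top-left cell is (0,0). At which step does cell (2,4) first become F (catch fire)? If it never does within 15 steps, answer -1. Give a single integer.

Step 1: cell (2,4)='T' (+6 fires, +2 burnt)
Step 2: cell (2,4)='F' (+9 fires, +6 burnt)
  -> target ignites at step 2
Step 3: cell (2,4)='.' (+7 fires, +9 burnt)
Step 4: cell (2,4)='.' (+2 fires, +7 burnt)
Step 5: cell (2,4)='.' (+1 fires, +2 burnt)
Step 6: cell (2,4)='.' (+0 fires, +1 burnt)
  fire out at step 6

2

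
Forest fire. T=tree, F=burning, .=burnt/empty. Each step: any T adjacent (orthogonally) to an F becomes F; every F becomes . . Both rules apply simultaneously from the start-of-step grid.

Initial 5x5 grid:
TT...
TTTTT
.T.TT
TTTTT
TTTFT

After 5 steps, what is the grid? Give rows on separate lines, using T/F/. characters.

Step 1: 3 trees catch fire, 1 burn out
  TT...
  TTTTT
  .T.TT
  TTTFT
  TTF.F
Step 2: 4 trees catch fire, 3 burn out
  TT...
  TTTTT
  .T.FT
  TTF.F
  TF...
Step 3: 4 trees catch fire, 4 burn out
  TT...
  TTTFT
  .T..F
  TF...
  F....
Step 4: 4 trees catch fire, 4 burn out
  TT...
  TTF.F
  .F...
  F....
  .....
Step 5: 1 trees catch fire, 4 burn out
  TT...
  TF...
  .....
  .....
  .....

TT...
TF...
.....
.....
.....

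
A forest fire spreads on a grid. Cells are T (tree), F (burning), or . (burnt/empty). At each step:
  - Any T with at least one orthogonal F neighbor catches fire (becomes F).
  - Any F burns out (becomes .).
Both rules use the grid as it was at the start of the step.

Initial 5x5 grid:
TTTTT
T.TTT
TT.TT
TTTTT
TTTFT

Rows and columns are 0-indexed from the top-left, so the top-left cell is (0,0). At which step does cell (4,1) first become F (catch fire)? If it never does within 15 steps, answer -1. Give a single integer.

Step 1: cell (4,1)='T' (+3 fires, +1 burnt)
Step 2: cell (4,1)='F' (+4 fires, +3 burnt)
  -> target ignites at step 2
Step 3: cell (4,1)='.' (+4 fires, +4 burnt)
Step 4: cell (4,1)='.' (+5 fires, +4 burnt)
Step 5: cell (4,1)='.' (+3 fires, +5 burnt)
Step 6: cell (4,1)='.' (+2 fires, +3 burnt)
Step 7: cell (4,1)='.' (+1 fires, +2 burnt)
Step 8: cell (4,1)='.' (+0 fires, +1 burnt)
  fire out at step 8

2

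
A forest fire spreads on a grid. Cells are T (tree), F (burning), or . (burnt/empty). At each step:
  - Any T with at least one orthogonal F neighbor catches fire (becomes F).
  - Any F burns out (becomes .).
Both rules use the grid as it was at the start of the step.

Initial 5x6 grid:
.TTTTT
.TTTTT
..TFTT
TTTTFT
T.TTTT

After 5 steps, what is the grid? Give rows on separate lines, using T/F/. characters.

Step 1: 6 trees catch fire, 2 burn out
  .TTTTT
  .TTFTT
  ..F.FT
  TTTF.F
  T.TTFT
Step 2: 7 trees catch fire, 6 burn out
  .TTFTT
  .TF.FT
  .....F
  TTF...
  T.TF.F
Step 3: 6 trees catch fire, 7 burn out
  .TF.FT
  .F...F
  ......
  TF....
  T.F...
Step 4: 3 trees catch fire, 6 burn out
  .F...F
  ......
  ......
  F.....
  T.....
Step 5: 1 trees catch fire, 3 burn out
  ......
  ......
  ......
  ......
  F.....

......
......
......
......
F.....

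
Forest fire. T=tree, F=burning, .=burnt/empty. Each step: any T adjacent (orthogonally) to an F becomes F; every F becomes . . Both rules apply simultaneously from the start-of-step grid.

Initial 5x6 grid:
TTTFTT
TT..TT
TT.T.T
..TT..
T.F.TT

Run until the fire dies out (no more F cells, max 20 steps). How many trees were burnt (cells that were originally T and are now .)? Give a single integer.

Answer: 15

Derivation:
Step 1: +3 fires, +2 burnt (F count now 3)
Step 2: +4 fires, +3 burnt (F count now 4)
Step 3: +4 fires, +4 burnt (F count now 4)
Step 4: +3 fires, +4 burnt (F count now 3)
Step 5: +1 fires, +3 burnt (F count now 1)
Step 6: +0 fires, +1 burnt (F count now 0)
Fire out after step 6
Initially T: 18, now '.': 27
Total burnt (originally-T cells now '.'): 15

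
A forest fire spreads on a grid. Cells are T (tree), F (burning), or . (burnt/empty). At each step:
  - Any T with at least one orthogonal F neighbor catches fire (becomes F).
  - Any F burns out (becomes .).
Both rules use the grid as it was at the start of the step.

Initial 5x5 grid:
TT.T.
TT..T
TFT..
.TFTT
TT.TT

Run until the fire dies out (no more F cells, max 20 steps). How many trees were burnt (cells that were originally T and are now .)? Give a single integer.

Answer: 13

Derivation:
Step 1: +5 fires, +2 burnt (F count now 5)
Step 2: +5 fires, +5 burnt (F count now 5)
Step 3: +3 fires, +5 burnt (F count now 3)
Step 4: +0 fires, +3 burnt (F count now 0)
Fire out after step 4
Initially T: 15, now '.': 23
Total burnt (originally-T cells now '.'): 13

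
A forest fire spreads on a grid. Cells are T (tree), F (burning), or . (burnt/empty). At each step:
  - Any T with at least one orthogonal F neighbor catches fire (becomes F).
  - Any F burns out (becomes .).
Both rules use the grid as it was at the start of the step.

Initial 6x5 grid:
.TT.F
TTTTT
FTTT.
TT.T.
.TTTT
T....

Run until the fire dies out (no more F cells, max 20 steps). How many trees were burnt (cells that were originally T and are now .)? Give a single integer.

Step 1: +4 fires, +2 burnt (F count now 4)
Step 2: +4 fires, +4 burnt (F count now 4)
Step 3: +4 fires, +4 burnt (F count now 4)
Step 4: +3 fires, +4 burnt (F count now 3)
Step 5: +1 fires, +3 burnt (F count now 1)
Step 6: +1 fires, +1 burnt (F count now 1)
Step 7: +0 fires, +1 burnt (F count now 0)
Fire out after step 7
Initially T: 18, now '.': 29
Total burnt (originally-T cells now '.'): 17

Answer: 17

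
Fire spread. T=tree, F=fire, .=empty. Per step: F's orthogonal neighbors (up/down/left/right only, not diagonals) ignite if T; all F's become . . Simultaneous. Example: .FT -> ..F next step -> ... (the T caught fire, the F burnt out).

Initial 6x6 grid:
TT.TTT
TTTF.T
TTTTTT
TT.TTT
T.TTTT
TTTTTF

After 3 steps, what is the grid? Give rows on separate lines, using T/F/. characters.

Step 1: 5 trees catch fire, 2 burn out
  TT.FTT
  TTF..T
  TTTFTT
  TT.TTT
  T.TTTF
  TTTTF.
Step 2: 8 trees catch fire, 5 burn out
  TT..FT
  TF...T
  TTF.FT
  TT.FTF
  T.TTF.
  TTTF..
Step 3: 8 trees catch fire, 8 burn out
  TF...F
  F....T
  TF...F
  TT..F.
  T.TF..
  TTF...

TF...F
F....T
TF...F
TT..F.
T.TF..
TTF...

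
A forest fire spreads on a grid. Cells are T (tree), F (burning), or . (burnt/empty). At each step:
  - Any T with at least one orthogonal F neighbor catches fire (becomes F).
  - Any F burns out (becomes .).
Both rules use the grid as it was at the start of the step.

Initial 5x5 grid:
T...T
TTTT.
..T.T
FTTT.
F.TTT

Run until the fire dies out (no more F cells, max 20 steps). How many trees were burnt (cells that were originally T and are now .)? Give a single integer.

Step 1: +1 fires, +2 burnt (F count now 1)
Step 2: +1 fires, +1 burnt (F count now 1)
Step 3: +3 fires, +1 burnt (F count now 3)
Step 4: +2 fires, +3 burnt (F count now 2)
Step 5: +3 fires, +2 burnt (F count now 3)
Step 6: +1 fires, +3 burnt (F count now 1)
Step 7: +1 fires, +1 burnt (F count now 1)
Step 8: +0 fires, +1 burnt (F count now 0)
Fire out after step 8
Initially T: 14, now '.': 23
Total burnt (originally-T cells now '.'): 12

Answer: 12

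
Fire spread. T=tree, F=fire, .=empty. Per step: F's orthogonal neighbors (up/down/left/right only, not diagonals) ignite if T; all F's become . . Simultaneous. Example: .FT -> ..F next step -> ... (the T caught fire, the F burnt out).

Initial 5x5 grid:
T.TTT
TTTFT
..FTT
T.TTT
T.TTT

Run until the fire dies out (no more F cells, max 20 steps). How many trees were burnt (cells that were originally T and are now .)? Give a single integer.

Step 1: +5 fires, +2 burnt (F count now 5)
Step 2: +6 fires, +5 burnt (F count now 6)
Step 3: +3 fires, +6 burnt (F count now 3)
Step 4: +2 fires, +3 burnt (F count now 2)
Step 5: +0 fires, +2 burnt (F count now 0)
Fire out after step 5
Initially T: 18, now '.': 23
Total burnt (originally-T cells now '.'): 16

Answer: 16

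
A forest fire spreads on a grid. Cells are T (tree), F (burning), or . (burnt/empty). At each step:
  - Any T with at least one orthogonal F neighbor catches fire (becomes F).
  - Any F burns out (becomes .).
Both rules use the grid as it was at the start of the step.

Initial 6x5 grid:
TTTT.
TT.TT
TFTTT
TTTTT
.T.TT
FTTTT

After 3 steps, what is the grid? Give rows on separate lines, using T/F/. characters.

Step 1: 5 trees catch fire, 2 burn out
  TTTT.
  TF.TT
  F.FTT
  TFTTT
  .T.TT
  .FTTT
Step 2: 7 trees catch fire, 5 burn out
  TFTT.
  F..TT
  ...FT
  F.FTT
  .F.TT
  ..FTT
Step 3: 6 trees catch fire, 7 burn out
  F.FT.
  ...FT
  ....F
  ...FT
  ...TT
  ...FT

F.FT.
...FT
....F
...FT
...TT
...FT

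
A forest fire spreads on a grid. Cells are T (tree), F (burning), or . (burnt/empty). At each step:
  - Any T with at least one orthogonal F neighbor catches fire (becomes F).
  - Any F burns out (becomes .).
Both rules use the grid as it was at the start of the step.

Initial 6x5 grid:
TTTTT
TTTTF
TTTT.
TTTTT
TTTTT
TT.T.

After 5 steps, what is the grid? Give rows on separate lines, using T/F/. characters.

Step 1: 2 trees catch fire, 1 burn out
  TTTTF
  TTTF.
  TTTT.
  TTTTT
  TTTTT
  TT.T.
Step 2: 3 trees catch fire, 2 burn out
  TTTF.
  TTF..
  TTTF.
  TTTTT
  TTTTT
  TT.T.
Step 3: 4 trees catch fire, 3 burn out
  TTF..
  TF...
  TTF..
  TTTFT
  TTTTT
  TT.T.
Step 4: 6 trees catch fire, 4 burn out
  TF...
  F....
  TF...
  TTF.F
  TTTFT
  TT.T.
Step 5: 6 trees catch fire, 6 burn out
  F....
  .....
  F....
  TF...
  TTF.F
  TT.F.

F....
.....
F....
TF...
TTF.F
TT.F.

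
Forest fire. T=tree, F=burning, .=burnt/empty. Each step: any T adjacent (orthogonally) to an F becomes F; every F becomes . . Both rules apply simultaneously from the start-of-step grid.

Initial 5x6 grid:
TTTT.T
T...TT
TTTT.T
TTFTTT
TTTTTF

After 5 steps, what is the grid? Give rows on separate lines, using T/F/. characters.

Step 1: 6 trees catch fire, 2 burn out
  TTTT.T
  T...TT
  TTFT.T
  TF.FTF
  TTFTF.
Step 2: 7 trees catch fire, 6 burn out
  TTTT.T
  T...TT
  TF.F.F
  F...F.
  TF.F..
Step 3: 3 trees catch fire, 7 burn out
  TTTT.T
  T...TF
  F.....
  ......
  F.....
Step 4: 3 trees catch fire, 3 burn out
  TTTT.F
  F...F.
  ......
  ......
  ......
Step 5: 1 trees catch fire, 3 burn out
  FTTT..
  ......
  ......
  ......
  ......

FTTT..
......
......
......
......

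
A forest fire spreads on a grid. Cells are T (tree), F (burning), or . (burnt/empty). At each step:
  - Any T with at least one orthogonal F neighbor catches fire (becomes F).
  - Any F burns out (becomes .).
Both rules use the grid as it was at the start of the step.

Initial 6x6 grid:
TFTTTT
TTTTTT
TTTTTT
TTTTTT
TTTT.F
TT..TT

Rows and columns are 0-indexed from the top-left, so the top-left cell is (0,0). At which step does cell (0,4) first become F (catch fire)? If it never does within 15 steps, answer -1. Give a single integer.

Step 1: cell (0,4)='T' (+5 fires, +2 burnt)
Step 2: cell (0,4)='T' (+7 fires, +5 burnt)
Step 3: cell (0,4)='F' (+8 fires, +7 burnt)
  -> target ignites at step 3
Step 4: cell (0,4)='.' (+7 fires, +8 burnt)
Step 5: cell (0,4)='.' (+3 fires, +7 burnt)
Step 6: cell (0,4)='.' (+1 fires, +3 burnt)
Step 7: cell (0,4)='.' (+0 fires, +1 burnt)
  fire out at step 7

3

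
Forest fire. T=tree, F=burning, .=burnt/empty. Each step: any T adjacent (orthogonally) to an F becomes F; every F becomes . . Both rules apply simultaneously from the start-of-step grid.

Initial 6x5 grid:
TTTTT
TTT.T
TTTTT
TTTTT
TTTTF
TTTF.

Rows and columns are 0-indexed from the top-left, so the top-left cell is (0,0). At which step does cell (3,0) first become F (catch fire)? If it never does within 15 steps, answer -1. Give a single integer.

Step 1: cell (3,0)='T' (+3 fires, +2 burnt)
Step 2: cell (3,0)='T' (+4 fires, +3 burnt)
Step 3: cell (3,0)='T' (+5 fires, +4 burnt)
Step 4: cell (3,0)='T' (+4 fires, +5 burnt)
Step 5: cell (3,0)='F' (+4 fires, +4 burnt)
  -> target ignites at step 5
Step 6: cell (3,0)='.' (+3 fires, +4 burnt)
Step 7: cell (3,0)='.' (+2 fires, +3 burnt)
Step 8: cell (3,0)='.' (+1 fires, +2 burnt)
Step 9: cell (3,0)='.' (+0 fires, +1 burnt)
  fire out at step 9

5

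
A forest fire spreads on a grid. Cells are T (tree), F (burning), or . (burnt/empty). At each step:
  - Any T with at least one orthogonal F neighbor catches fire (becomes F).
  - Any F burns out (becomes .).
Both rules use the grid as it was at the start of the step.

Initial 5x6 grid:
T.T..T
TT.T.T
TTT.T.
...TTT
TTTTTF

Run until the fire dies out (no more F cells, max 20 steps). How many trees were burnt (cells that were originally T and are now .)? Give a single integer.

Step 1: +2 fires, +1 burnt (F count now 2)
Step 2: +2 fires, +2 burnt (F count now 2)
Step 3: +3 fires, +2 burnt (F count now 3)
Step 4: +1 fires, +3 burnt (F count now 1)
Step 5: +1 fires, +1 burnt (F count now 1)
Step 6: +0 fires, +1 burnt (F count now 0)
Fire out after step 6
Initially T: 19, now '.': 20
Total burnt (originally-T cells now '.'): 9

Answer: 9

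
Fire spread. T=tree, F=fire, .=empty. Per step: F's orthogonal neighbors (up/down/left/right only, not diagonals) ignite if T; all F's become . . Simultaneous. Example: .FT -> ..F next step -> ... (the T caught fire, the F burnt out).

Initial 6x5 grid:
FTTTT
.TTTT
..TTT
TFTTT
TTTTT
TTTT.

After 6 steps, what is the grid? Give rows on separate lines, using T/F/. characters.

Step 1: 4 trees catch fire, 2 burn out
  .FTTT
  .TTTT
  ..TTT
  F.FTT
  TFTTT
  TTTT.
Step 2: 7 trees catch fire, 4 burn out
  ..FTT
  .FTTT
  ..FTT
  ...FT
  F.FTT
  TFTT.
Step 3: 7 trees catch fire, 7 burn out
  ...FT
  ..FTT
  ...FT
  ....F
  ...FT
  F.FT.
Step 4: 5 trees catch fire, 7 burn out
  ....F
  ...FT
  ....F
  .....
  ....F
  ...F.
Step 5: 1 trees catch fire, 5 burn out
  .....
  ....F
  .....
  .....
  .....
  .....
Step 6: 0 trees catch fire, 1 burn out
  .....
  .....
  .....
  .....
  .....
  .....

.....
.....
.....
.....
.....
.....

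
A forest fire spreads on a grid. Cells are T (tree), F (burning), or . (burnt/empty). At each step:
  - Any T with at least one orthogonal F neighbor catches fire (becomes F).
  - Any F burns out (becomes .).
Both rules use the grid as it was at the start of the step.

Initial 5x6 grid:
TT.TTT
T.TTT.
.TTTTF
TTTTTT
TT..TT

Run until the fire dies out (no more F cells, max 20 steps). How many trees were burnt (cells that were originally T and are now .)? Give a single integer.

Answer: 20

Derivation:
Step 1: +2 fires, +1 burnt (F count now 2)
Step 2: +4 fires, +2 burnt (F count now 4)
Step 3: +5 fires, +4 burnt (F count now 5)
Step 4: +5 fires, +5 burnt (F count now 5)
Step 5: +1 fires, +5 burnt (F count now 1)
Step 6: +2 fires, +1 burnt (F count now 2)
Step 7: +1 fires, +2 burnt (F count now 1)
Step 8: +0 fires, +1 burnt (F count now 0)
Fire out after step 8
Initially T: 23, now '.': 27
Total burnt (originally-T cells now '.'): 20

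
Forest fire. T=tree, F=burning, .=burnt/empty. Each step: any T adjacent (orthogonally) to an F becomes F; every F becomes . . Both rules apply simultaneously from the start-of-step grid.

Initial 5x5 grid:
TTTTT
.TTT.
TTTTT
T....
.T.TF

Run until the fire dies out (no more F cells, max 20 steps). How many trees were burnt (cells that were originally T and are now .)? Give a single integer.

Step 1: +1 fires, +1 burnt (F count now 1)
Step 2: +0 fires, +1 burnt (F count now 0)
Fire out after step 2
Initially T: 16, now '.': 10
Total burnt (originally-T cells now '.'): 1

Answer: 1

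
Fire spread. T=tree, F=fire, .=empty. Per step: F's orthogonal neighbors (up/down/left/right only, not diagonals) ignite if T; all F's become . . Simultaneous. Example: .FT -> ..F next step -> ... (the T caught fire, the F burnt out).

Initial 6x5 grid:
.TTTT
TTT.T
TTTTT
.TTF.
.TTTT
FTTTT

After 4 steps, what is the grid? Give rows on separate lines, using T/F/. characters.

Step 1: 4 trees catch fire, 2 burn out
  .TTTT
  TTT.T
  TTTFT
  .TF..
  .TTFT
  .FTTT
Step 2: 8 trees catch fire, 4 burn out
  .TTTT
  TTT.T
  TTF.F
  .F...
  .FF.F
  ..FFT
Step 3: 4 trees catch fire, 8 burn out
  .TTTT
  TTF.F
  TF...
  .....
  .....
  ....F
Step 4: 4 trees catch fire, 4 burn out
  .TFTF
  TF...
  F....
  .....
  .....
  .....

.TFTF
TF...
F....
.....
.....
.....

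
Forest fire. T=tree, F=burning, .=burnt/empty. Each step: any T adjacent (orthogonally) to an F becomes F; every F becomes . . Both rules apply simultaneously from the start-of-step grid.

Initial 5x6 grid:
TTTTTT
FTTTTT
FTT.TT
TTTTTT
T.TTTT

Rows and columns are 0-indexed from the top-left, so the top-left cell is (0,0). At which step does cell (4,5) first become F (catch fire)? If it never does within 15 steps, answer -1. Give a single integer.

Step 1: cell (4,5)='T' (+4 fires, +2 burnt)
Step 2: cell (4,5)='T' (+5 fires, +4 burnt)
Step 3: cell (4,5)='T' (+3 fires, +5 burnt)
Step 4: cell (4,5)='T' (+4 fires, +3 burnt)
Step 5: cell (4,5)='T' (+5 fires, +4 burnt)
Step 6: cell (4,5)='T' (+4 fires, +5 burnt)
Step 7: cell (4,5)='F' (+1 fires, +4 burnt)
  -> target ignites at step 7
Step 8: cell (4,5)='.' (+0 fires, +1 burnt)
  fire out at step 8

7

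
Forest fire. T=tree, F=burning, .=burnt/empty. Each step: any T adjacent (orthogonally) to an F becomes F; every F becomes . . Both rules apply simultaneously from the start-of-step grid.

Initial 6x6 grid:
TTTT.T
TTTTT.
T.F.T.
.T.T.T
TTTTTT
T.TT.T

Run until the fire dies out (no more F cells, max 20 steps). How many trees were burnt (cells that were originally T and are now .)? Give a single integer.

Answer: 11

Derivation:
Step 1: +1 fires, +1 burnt (F count now 1)
Step 2: +3 fires, +1 burnt (F count now 3)
Step 3: +4 fires, +3 burnt (F count now 4)
Step 4: +3 fires, +4 burnt (F count now 3)
Step 5: +0 fires, +3 burnt (F count now 0)
Fire out after step 5
Initially T: 25, now '.': 22
Total burnt (originally-T cells now '.'): 11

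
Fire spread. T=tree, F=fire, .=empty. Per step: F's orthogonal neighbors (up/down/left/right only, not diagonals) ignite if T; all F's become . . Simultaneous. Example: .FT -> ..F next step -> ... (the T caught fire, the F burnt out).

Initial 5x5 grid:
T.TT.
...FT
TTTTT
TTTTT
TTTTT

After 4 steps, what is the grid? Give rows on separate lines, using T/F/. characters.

Step 1: 3 trees catch fire, 1 burn out
  T.TF.
  ....F
  TTTFT
  TTTTT
  TTTTT
Step 2: 4 trees catch fire, 3 burn out
  T.F..
  .....
  TTF.F
  TTTFT
  TTTTT
Step 3: 4 trees catch fire, 4 burn out
  T....
  .....
  TF...
  TTF.F
  TTTFT
Step 4: 4 trees catch fire, 4 burn out
  T....
  .....
  F....
  TF...
  TTF.F

T....
.....
F....
TF...
TTF.F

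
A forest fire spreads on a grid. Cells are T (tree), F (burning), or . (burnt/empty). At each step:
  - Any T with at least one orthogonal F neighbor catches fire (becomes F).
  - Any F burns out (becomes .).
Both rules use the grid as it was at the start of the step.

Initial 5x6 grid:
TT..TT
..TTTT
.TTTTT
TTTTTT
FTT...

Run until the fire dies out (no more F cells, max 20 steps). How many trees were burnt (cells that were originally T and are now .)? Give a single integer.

Step 1: +2 fires, +1 burnt (F count now 2)
Step 2: +2 fires, +2 burnt (F count now 2)
Step 3: +2 fires, +2 burnt (F count now 2)
Step 4: +2 fires, +2 burnt (F count now 2)
Step 5: +3 fires, +2 burnt (F count now 3)
Step 6: +3 fires, +3 burnt (F count now 3)
Step 7: +2 fires, +3 burnt (F count now 2)
Step 8: +2 fires, +2 burnt (F count now 2)
Step 9: +1 fires, +2 burnt (F count now 1)
Step 10: +0 fires, +1 burnt (F count now 0)
Fire out after step 10
Initially T: 21, now '.': 28
Total burnt (originally-T cells now '.'): 19

Answer: 19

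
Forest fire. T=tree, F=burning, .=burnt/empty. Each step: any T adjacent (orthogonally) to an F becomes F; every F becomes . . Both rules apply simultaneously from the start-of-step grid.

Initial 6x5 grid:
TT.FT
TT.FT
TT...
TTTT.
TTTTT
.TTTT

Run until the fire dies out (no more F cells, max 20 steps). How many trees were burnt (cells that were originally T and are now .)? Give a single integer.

Answer: 2

Derivation:
Step 1: +2 fires, +2 burnt (F count now 2)
Step 2: +0 fires, +2 burnt (F count now 0)
Fire out after step 2
Initially T: 21, now '.': 11
Total burnt (originally-T cells now '.'): 2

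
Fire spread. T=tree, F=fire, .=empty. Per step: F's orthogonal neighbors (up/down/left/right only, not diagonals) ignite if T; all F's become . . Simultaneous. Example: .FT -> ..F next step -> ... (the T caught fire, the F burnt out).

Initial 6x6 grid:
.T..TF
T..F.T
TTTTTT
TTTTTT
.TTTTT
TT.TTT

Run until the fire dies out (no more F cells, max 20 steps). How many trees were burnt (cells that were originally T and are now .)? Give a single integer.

Answer: 25

Derivation:
Step 1: +3 fires, +2 burnt (F count now 3)
Step 2: +4 fires, +3 burnt (F count now 4)
Step 3: +5 fires, +4 burnt (F count now 5)
Step 4: +6 fires, +5 burnt (F count now 6)
Step 5: +5 fires, +6 burnt (F count now 5)
Step 6: +1 fires, +5 burnt (F count now 1)
Step 7: +1 fires, +1 burnt (F count now 1)
Step 8: +0 fires, +1 burnt (F count now 0)
Fire out after step 8
Initially T: 26, now '.': 35
Total burnt (originally-T cells now '.'): 25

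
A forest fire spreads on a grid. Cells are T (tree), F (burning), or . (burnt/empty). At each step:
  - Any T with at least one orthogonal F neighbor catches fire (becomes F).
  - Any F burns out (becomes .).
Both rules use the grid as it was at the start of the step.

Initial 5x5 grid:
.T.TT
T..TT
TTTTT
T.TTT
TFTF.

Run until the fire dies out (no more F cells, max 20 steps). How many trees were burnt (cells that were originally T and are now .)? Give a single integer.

Answer: 16

Derivation:
Step 1: +3 fires, +2 burnt (F count now 3)
Step 2: +4 fires, +3 burnt (F count now 4)
Step 3: +4 fires, +4 burnt (F count now 4)
Step 4: +4 fires, +4 burnt (F count now 4)
Step 5: +1 fires, +4 burnt (F count now 1)
Step 6: +0 fires, +1 burnt (F count now 0)
Fire out after step 6
Initially T: 17, now '.': 24
Total burnt (originally-T cells now '.'): 16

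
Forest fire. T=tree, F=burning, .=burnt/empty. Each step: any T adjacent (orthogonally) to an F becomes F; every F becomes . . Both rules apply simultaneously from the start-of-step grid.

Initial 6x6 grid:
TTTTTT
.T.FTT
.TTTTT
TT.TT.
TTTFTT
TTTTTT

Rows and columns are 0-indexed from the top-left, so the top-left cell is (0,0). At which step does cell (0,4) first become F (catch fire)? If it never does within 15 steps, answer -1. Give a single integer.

Step 1: cell (0,4)='T' (+7 fires, +2 burnt)
Step 2: cell (0,4)='F' (+10 fires, +7 burnt)
  -> target ignites at step 2
Step 3: cell (0,4)='.' (+8 fires, +10 burnt)
Step 4: cell (0,4)='.' (+4 fires, +8 burnt)
Step 5: cell (0,4)='.' (+0 fires, +4 burnt)
  fire out at step 5

2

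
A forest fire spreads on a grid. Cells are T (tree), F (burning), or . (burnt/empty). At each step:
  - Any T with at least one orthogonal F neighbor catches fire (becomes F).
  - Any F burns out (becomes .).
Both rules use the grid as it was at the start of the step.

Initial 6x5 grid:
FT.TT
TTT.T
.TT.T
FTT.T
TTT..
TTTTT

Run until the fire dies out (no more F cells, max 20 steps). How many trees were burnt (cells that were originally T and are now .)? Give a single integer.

Answer: 16

Derivation:
Step 1: +4 fires, +2 burnt (F count now 4)
Step 2: +5 fires, +4 burnt (F count now 5)
Step 3: +4 fires, +5 burnt (F count now 4)
Step 4: +1 fires, +4 burnt (F count now 1)
Step 5: +1 fires, +1 burnt (F count now 1)
Step 6: +1 fires, +1 burnt (F count now 1)
Step 7: +0 fires, +1 burnt (F count now 0)
Fire out after step 7
Initially T: 21, now '.': 25
Total burnt (originally-T cells now '.'): 16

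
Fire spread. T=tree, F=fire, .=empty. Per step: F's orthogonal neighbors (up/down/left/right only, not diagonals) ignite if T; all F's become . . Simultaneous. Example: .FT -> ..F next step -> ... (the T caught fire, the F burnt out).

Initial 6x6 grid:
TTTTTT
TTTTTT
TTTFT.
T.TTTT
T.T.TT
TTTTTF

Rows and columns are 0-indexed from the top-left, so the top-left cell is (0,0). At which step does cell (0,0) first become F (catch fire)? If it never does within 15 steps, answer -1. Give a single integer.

Step 1: cell (0,0)='T' (+6 fires, +2 burnt)
Step 2: cell (0,0)='T' (+9 fires, +6 burnt)
Step 3: cell (0,0)='T' (+7 fires, +9 burnt)
Step 4: cell (0,0)='T' (+5 fires, +7 burnt)
Step 5: cell (0,0)='F' (+3 fires, +5 burnt)
  -> target ignites at step 5
Step 6: cell (0,0)='.' (+0 fires, +3 burnt)
  fire out at step 6

5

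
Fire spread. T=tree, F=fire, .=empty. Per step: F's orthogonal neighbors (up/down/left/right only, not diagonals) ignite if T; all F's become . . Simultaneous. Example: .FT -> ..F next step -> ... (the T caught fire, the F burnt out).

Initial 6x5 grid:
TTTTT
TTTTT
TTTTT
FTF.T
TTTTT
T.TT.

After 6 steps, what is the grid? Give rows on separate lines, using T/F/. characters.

Step 1: 5 trees catch fire, 2 burn out
  TTTTT
  TTTTT
  FTFTT
  .F..T
  FTFTT
  T.TT.
Step 2: 8 trees catch fire, 5 burn out
  TTTTT
  FTFTT
  .F.FT
  ....T
  .F.FT
  F.FT.
Step 3: 7 trees catch fire, 8 burn out
  FTFTT
  .F.FT
  ....F
  ....T
  ....F
  ...F.
Step 4: 4 trees catch fire, 7 burn out
  .F.FT
  ....F
  .....
  ....F
  .....
  .....
Step 5: 1 trees catch fire, 4 burn out
  ....F
  .....
  .....
  .....
  .....
  .....
Step 6: 0 trees catch fire, 1 burn out
  .....
  .....
  .....
  .....
  .....
  .....

.....
.....
.....
.....
.....
.....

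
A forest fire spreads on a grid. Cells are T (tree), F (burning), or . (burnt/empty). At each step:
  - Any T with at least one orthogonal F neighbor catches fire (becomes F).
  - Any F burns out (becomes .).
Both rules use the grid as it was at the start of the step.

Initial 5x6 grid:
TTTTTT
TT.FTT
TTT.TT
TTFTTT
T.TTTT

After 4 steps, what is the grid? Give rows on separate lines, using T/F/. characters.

Step 1: 6 trees catch fire, 2 burn out
  TTTFTT
  TT..FT
  TTF.TT
  TF.FTT
  T.FTTT
Step 2: 8 trees catch fire, 6 burn out
  TTF.FT
  TT...F
  TF..FT
  F...FT
  T..FTT
Step 3: 8 trees catch fire, 8 burn out
  TF...F
  TF....
  F....F
  .....F
  F...FT
Step 4: 3 trees catch fire, 8 burn out
  F.....
  F.....
  ......
  ......
  .....F

F.....
F.....
......
......
.....F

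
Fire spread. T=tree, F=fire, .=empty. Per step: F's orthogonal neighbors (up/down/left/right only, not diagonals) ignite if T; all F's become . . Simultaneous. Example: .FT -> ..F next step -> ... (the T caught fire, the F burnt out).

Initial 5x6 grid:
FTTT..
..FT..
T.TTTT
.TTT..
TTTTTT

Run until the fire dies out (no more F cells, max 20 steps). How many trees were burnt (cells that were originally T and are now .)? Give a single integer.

Answer: 17

Derivation:
Step 1: +4 fires, +2 burnt (F count now 4)
Step 2: +3 fires, +4 burnt (F count now 3)
Step 3: +4 fires, +3 burnt (F count now 4)
Step 4: +3 fires, +4 burnt (F count now 3)
Step 5: +2 fires, +3 burnt (F count now 2)
Step 6: +1 fires, +2 burnt (F count now 1)
Step 7: +0 fires, +1 burnt (F count now 0)
Fire out after step 7
Initially T: 18, now '.': 29
Total burnt (originally-T cells now '.'): 17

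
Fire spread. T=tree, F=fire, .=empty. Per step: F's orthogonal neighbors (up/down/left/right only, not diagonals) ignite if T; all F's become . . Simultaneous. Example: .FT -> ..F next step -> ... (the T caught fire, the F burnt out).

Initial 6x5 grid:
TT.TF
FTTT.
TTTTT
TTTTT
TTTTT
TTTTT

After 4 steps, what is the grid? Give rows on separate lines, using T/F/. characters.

Step 1: 4 trees catch fire, 2 burn out
  FT.F.
  .FTT.
  FTTTT
  TTTTT
  TTTTT
  TTTTT
Step 2: 5 trees catch fire, 4 burn out
  .F...
  ..FF.
  .FTTT
  FTTTT
  TTTTT
  TTTTT
Step 3: 4 trees catch fire, 5 burn out
  .....
  .....
  ..FFT
  .FTTT
  FTTTT
  TTTTT
Step 4: 5 trees catch fire, 4 burn out
  .....
  .....
  ....F
  ..FFT
  .FTTT
  FTTTT

.....
.....
....F
..FFT
.FTTT
FTTTT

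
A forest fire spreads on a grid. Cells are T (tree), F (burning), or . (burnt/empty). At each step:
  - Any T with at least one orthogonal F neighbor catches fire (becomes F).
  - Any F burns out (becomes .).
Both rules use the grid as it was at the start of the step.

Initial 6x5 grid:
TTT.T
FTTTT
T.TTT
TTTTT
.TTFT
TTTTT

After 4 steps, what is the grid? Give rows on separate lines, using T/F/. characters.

Step 1: 7 trees catch fire, 2 burn out
  FTT.T
  .FTTT
  F.TTT
  TTTFT
  .TF.F
  TTTFT
Step 2: 9 trees catch fire, 7 burn out
  .FT.T
  ..FTT
  ..TFT
  FTF.F
  .F...
  TTF.F
Step 3: 6 trees catch fire, 9 burn out
  ..F.T
  ...FT
  ..F.F
  .F...
  .....
  TF...
Step 4: 2 trees catch fire, 6 burn out
  ....T
  ....F
  .....
  .....
  .....
  F....

....T
....F
.....
.....
.....
F....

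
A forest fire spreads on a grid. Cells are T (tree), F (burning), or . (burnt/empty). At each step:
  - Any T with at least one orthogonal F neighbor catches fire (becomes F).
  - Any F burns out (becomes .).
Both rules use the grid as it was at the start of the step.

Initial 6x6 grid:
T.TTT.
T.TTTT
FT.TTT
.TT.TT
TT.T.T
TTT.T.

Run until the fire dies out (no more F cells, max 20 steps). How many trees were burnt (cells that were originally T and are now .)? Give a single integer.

Step 1: +2 fires, +1 burnt (F count now 2)
Step 2: +2 fires, +2 burnt (F count now 2)
Step 3: +2 fires, +2 burnt (F count now 2)
Step 4: +2 fires, +2 burnt (F count now 2)
Step 5: +2 fires, +2 burnt (F count now 2)
Step 6: +0 fires, +2 burnt (F count now 0)
Fire out after step 6
Initially T: 25, now '.': 21
Total burnt (originally-T cells now '.'): 10

Answer: 10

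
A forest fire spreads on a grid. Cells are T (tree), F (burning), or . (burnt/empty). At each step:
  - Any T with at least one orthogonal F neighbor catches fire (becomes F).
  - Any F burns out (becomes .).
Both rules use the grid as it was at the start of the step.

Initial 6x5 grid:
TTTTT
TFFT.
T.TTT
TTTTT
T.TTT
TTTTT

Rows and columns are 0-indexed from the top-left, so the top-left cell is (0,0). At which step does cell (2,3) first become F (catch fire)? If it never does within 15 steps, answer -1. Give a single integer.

Step 1: cell (2,3)='T' (+5 fires, +2 burnt)
Step 2: cell (2,3)='F' (+5 fires, +5 burnt)
  -> target ignites at step 2
Step 3: cell (2,3)='.' (+6 fires, +5 burnt)
Step 4: cell (2,3)='.' (+4 fires, +6 burnt)
Step 5: cell (2,3)='.' (+4 fires, +4 burnt)
Step 6: cell (2,3)='.' (+1 fires, +4 burnt)
Step 7: cell (2,3)='.' (+0 fires, +1 burnt)
  fire out at step 7

2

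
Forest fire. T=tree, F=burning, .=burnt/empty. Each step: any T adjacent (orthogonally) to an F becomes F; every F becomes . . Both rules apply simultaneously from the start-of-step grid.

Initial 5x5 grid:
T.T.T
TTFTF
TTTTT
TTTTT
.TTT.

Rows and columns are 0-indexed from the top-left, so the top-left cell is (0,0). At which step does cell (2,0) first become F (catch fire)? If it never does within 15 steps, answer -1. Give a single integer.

Step 1: cell (2,0)='T' (+6 fires, +2 burnt)
Step 2: cell (2,0)='T' (+5 fires, +6 burnt)
Step 3: cell (2,0)='F' (+5 fires, +5 burnt)
  -> target ignites at step 3
Step 4: cell (2,0)='.' (+3 fires, +5 burnt)
Step 5: cell (2,0)='.' (+0 fires, +3 burnt)
  fire out at step 5

3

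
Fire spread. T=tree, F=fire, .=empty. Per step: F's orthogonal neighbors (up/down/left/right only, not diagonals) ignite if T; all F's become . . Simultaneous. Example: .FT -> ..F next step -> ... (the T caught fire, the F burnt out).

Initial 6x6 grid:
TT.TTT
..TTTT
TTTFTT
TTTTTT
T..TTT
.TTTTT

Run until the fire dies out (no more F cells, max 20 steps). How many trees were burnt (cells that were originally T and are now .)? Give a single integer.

Step 1: +4 fires, +1 burnt (F count now 4)
Step 2: +8 fires, +4 burnt (F count now 8)
Step 3: +7 fires, +8 burnt (F count now 7)
Step 4: +5 fires, +7 burnt (F count now 5)
Step 5: +3 fires, +5 burnt (F count now 3)
Step 6: +0 fires, +3 burnt (F count now 0)
Fire out after step 6
Initially T: 29, now '.': 34
Total burnt (originally-T cells now '.'): 27

Answer: 27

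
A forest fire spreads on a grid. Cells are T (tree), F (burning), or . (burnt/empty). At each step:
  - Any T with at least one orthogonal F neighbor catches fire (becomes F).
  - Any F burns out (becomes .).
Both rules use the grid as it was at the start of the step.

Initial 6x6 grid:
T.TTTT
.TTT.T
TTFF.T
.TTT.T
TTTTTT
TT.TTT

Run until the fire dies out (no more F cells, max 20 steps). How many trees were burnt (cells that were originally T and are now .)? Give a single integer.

Step 1: +5 fires, +2 burnt (F count now 5)
Step 2: +7 fires, +5 burnt (F count now 7)
Step 3: +4 fires, +7 burnt (F count now 4)
Step 4: +5 fires, +4 burnt (F count now 5)
Step 5: +4 fires, +5 burnt (F count now 4)
Step 6: +1 fires, +4 burnt (F count now 1)
Step 7: +0 fires, +1 burnt (F count now 0)
Fire out after step 7
Initially T: 27, now '.': 35
Total burnt (originally-T cells now '.'): 26

Answer: 26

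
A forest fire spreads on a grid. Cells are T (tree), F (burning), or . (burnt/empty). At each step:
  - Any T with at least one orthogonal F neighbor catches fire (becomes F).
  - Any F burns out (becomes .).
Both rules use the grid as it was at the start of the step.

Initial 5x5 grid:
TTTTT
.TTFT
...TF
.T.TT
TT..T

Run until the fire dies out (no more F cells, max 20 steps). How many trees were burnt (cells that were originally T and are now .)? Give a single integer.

Answer: 12

Derivation:
Step 1: +5 fires, +2 burnt (F count now 5)
Step 2: +5 fires, +5 burnt (F count now 5)
Step 3: +1 fires, +5 burnt (F count now 1)
Step 4: +1 fires, +1 burnt (F count now 1)
Step 5: +0 fires, +1 burnt (F count now 0)
Fire out after step 5
Initially T: 15, now '.': 22
Total burnt (originally-T cells now '.'): 12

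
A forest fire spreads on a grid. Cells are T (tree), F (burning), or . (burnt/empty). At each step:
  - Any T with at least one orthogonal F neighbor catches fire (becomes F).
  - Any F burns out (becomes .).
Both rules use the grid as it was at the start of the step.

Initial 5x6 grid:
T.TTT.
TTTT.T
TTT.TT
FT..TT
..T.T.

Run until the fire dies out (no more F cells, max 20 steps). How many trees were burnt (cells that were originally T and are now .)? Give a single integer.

Step 1: +2 fires, +1 burnt (F count now 2)
Step 2: +2 fires, +2 burnt (F count now 2)
Step 3: +3 fires, +2 burnt (F count now 3)
Step 4: +1 fires, +3 burnt (F count now 1)
Step 5: +2 fires, +1 burnt (F count now 2)
Step 6: +1 fires, +2 burnt (F count now 1)
Step 7: +1 fires, +1 burnt (F count now 1)
Step 8: +0 fires, +1 burnt (F count now 0)
Fire out after step 8
Initially T: 19, now '.': 23
Total burnt (originally-T cells now '.'): 12

Answer: 12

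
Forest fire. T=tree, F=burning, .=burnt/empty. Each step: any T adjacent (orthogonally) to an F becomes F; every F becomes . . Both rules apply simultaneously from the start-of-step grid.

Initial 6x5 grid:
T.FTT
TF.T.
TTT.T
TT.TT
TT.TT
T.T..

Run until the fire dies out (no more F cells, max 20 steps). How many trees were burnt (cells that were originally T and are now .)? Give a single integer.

Answer: 13

Derivation:
Step 1: +3 fires, +2 burnt (F count now 3)
Step 2: +6 fires, +3 burnt (F count now 6)
Step 3: +2 fires, +6 burnt (F count now 2)
Step 4: +1 fires, +2 burnt (F count now 1)
Step 5: +1 fires, +1 burnt (F count now 1)
Step 6: +0 fires, +1 burnt (F count now 0)
Fire out after step 6
Initially T: 19, now '.': 24
Total burnt (originally-T cells now '.'): 13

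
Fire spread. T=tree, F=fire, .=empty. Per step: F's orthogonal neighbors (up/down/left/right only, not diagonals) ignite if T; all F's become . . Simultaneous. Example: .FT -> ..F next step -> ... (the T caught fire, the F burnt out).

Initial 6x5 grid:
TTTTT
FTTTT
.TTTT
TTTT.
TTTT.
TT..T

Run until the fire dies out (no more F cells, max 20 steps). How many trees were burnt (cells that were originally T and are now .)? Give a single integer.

Answer: 23

Derivation:
Step 1: +2 fires, +1 burnt (F count now 2)
Step 2: +3 fires, +2 burnt (F count now 3)
Step 3: +4 fires, +3 burnt (F count now 4)
Step 4: +6 fires, +4 burnt (F count now 6)
Step 5: +6 fires, +6 burnt (F count now 6)
Step 6: +2 fires, +6 burnt (F count now 2)
Step 7: +0 fires, +2 burnt (F count now 0)
Fire out after step 7
Initially T: 24, now '.': 29
Total burnt (originally-T cells now '.'): 23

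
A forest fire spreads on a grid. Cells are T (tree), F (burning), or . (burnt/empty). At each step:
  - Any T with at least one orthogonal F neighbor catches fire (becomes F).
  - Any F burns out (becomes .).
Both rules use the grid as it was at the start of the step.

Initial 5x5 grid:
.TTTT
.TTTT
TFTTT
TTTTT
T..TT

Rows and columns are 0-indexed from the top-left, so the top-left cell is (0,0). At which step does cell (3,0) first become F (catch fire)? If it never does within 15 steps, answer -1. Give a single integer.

Step 1: cell (3,0)='T' (+4 fires, +1 burnt)
Step 2: cell (3,0)='F' (+5 fires, +4 burnt)
  -> target ignites at step 2
Step 3: cell (3,0)='.' (+5 fires, +5 burnt)
Step 4: cell (3,0)='.' (+4 fires, +5 burnt)
Step 5: cell (3,0)='.' (+2 fires, +4 burnt)
Step 6: cell (3,0)='.' (+0 fires, +2 burnt)
  fire out at step 6

2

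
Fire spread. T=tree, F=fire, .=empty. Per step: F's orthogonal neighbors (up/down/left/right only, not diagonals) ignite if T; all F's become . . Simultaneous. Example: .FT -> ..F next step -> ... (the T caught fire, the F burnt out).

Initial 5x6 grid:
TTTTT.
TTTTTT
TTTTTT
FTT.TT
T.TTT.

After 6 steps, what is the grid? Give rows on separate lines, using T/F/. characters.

Step 1: 3 trees catch fire, 1 burn out
  TTTTT.
  TTTTTT
  FTTTTT
  .FT.TT
  F.TTT.
Step 2: 3 trees catch fire, 3 burn out
  TTTTT.
  FTTTTT
  .FTTTT
  ..F.TT
  ..TTT.
Step 3: 4 trees catch fire, 3 burn out
  FTTTT.
  .FTTTT
  ..FTTT
  ....TT
  ..FTT.
Step 4: 4 trees catch fire, 4 burn out
  .FTTT.
  ..FTTT
  ...FTT
  ....TT
  ...FT.
Step 5: 4 trees catch fire, 4 burn out
  ..FTT.
  ...FTT
  ....FT
  ....TT
  ....F.
Step 6: 4 trees catch fire, 4 burn out
  ...FT.
  ....FT
  .....F
  ....FT
  ......

...FT.
....FT
.....F
....FT
......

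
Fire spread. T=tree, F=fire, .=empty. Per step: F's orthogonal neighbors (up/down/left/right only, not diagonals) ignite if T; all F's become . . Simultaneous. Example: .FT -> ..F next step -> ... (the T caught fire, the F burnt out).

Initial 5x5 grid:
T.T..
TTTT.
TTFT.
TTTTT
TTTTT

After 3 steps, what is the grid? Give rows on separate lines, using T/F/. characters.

Step 1: 4 trees catch fire, 1 burn out
  T.T..
  TTFT.
  TF.F.
  TTFTT
  TTTTT
Step 2: 7 trees catch fire, 4 burn out
  T.F..
  TF.F.
  F....
  TF.FT
  TTFTT
Step 3: 5 trees catch fire, 7 burn out
  T....
  F....
  .....
  F...F
  TF.FT

T....
F....
.....
F...F
TF.FT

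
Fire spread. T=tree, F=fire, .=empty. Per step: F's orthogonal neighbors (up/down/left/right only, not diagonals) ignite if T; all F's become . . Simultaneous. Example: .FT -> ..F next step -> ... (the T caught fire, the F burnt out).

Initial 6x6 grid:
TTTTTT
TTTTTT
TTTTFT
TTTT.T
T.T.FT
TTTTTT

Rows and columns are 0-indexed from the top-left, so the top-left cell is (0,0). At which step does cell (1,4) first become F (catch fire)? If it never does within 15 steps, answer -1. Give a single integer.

Step 1: cell (1,4)='F' (+5 fires, +2 burnt)
  -> target ignites at step 1
Step 2: cell (1,4)='.' (+8 fires, +5 burnt)
Step 3: cell (1,4)='.' (+6 fires, +8 burnt)
Step 4: cell (1,4)='.' (+6 fires, +6 burnt)
Step 5: cell (1,4)='.' (+4 fires, +6 burnt)
Step 6: cell (1,4)='.' (+2 fires, +4 burnt)
Step 7: cell (1,4)='.' (+0 fires, +2 burnt)
  fire out at step 7

1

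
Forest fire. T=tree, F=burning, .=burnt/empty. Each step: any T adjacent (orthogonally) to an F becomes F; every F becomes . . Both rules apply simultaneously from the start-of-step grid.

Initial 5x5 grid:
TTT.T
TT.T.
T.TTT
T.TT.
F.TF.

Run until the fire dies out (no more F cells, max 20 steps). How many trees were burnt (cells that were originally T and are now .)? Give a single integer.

Step 1: +3 fires, +2 burnt (F count now 3)
Step 2: +3 fires, +3 burnt (F count now 3)
Step 3: +4 fires, +3 burnt (F count now 4)
Step 4: +2 fires, +4 burnt (F count now 2)
Step 5: +1 fires, +2 burnt (F count now 1)
Step 6: +1 fires, +1 burnt (F count now 1)
Step 7: +0 fires, +1 burnt (F count now 0)
Fire out after step 7
Initially T: 15, now '.': 24
Total burnt (originally-T cells now '.'): 14

Answer: 14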